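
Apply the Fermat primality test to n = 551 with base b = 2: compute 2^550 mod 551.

2^1 ≡ 2 (mod 551)
2^2 ≡ 2^2 = 4 ≡ 4 (mod 551)
2^4 ≡ 4^2 = 16 ≡ 16 (mod 551)
2^8 ≡ 16^2 = 256 ≡ 256 (mod 551)
2^16 ≡ 256^2 = 65536 ≡ 518 (mod 551)
2^32 ≡ 518^2 = 268324 ≡ 538 (mod 551)
2^64 ≡ 538^2 = 289444 ≡ 169 (mod 551)
2^128 ≡ 169^2 = 28561 ≡ 460 (mod 551)
2^256 ≡ 460^2 = 211600 ≡ 16 (mod 551)
2^512 ≡ 16^2 = 256 ≡ 256 (mod 551)
550 = 512 + 32 + 4 + 2 in binary powers of 2.
So 2^550 ≡ 256 · 538 · 16 · 4 ≡ 245 (mod 551).
Since 245 ≠ 1, base 2 is a Fermat witness: 551 is composite.

245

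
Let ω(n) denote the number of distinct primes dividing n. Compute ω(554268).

554268 = 2^2 · 138567
138567 = 3 · 46189
46189 = 11 · 4199
4199 = 13 · 323
323 = 17 · 19
554268 = 2^2 · 3 · 11 · 13 · 17 · 19, which has 6 distinct prime factors.

6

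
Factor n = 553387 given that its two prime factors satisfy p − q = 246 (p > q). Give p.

877

Since p = q + 246, we have 553387 = q(q + 246), so q² + 246q − 553387 = 0.
Discriminant: 246² + 4·553387 = 60516 + 2213548 = 2274064; √2274064 = 1508.
q = (−246 + 1508)/2 = 631, and p = q + 246 = 877.
Check: 631 · 877 = 553387.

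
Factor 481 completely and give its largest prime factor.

481 = 13 · 37
37 is prime.
So 481 = 13 · 37; the largest prime factor is 37.

37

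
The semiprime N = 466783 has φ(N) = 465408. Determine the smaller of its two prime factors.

607

φ(n) = (p−1)(q−1) = n − (p+q) + 1, so p + q = 466783 − 465408 + 1 = 1376.
p and q are the roots of t² − 1376t + 466783 = 0.
Discriminant: 1376² − 4·466783 = 1893376 − 1867132 = 26244; √26244 = 162.
q = (1376 − 162)/2 = 607, p = (1376 + 162)/2 = 769.
Check: 607 · 769 = 466783.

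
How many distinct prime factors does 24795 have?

4

24795 = 3^2 · 2755
2755 = 5 · 551
551 = 19 · 29
24795 = 3^2 · 5 · 19 · 29, which has 4 distinct prime factors.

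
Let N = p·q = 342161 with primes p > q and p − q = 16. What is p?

593

Since p = q + 16, we have 342161 = q(q + 16), so q² + 16q − 342161 = 0.
Discriminant: 16² + 4·342161 = 256 + 1368644 = 1368900; √1368900 = 1170.
q = (−16 + 1170)/2 = 577, and p = q + 16 = 593.
Check: 577 · 593 = 342161.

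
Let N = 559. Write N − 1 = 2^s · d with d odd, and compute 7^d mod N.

559 − 1 = 558 = 2^1 · 279, so d = 279.
7^1 ≡ 7 (mod 559)
7^2 ≡ 7^2 = 49 ≡ 49 (mod 559)
7^4 ≡ 49^2 = 2401 ≡ 165 (mod 559)
7^8 ≡ 165^2 = 27225 ≡ 393 (mod 559)
7^16 ≡ 393^2 = 154449 ≡ 165 (mod 559)
7^32 ≡ 165^2 = 27225 ≡ 393 (mod 559)
7^64 ≡ 393^2 = 154449 ≡ 165 (mod 559)
7^128 ≡ 165^2 = 27225 ≡ 393 (mod 559)
7^256 ≡ 393^2 = 154449 ≡ 165 (mod 559)
279 = 256 + 16 + 4 + 2 + 1 in binary powers of 2.
So 7^279 ≡ 165 · 165 · 165 · 49 · 7 ≡ 343 (mod 559).
Squaring chain: 343; never reaches −1, so base 7 is a Miller–Rabin witness that 559 is composite.

343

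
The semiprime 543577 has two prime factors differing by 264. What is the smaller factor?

617

Since p = q + 264, we have 543577 = q(q + 264), so q² + 264q − 543577 = 0.
Discriminant: 264² + 4·543577 = 69696 + 2174308 = 2244004; √2244004 = 1498.
q = (−264 + 1498)/2 = 617, and p = q + 264 = 881.
Check: 617 · 881 = 543577.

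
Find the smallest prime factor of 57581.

57581 is odd.
Digit sum 26, not divisible by 3.
Ends in 1: not divisible by 5.
7: 57581 = 7·8225 + 6
11: 57581 = 11·5234 + 7
13: 57581 = 13·4429 + 4
17: 57581 = 17·3387 + 2
19: 57581 = 19·3030 + 11
23: 57581 = 23·2503 + 12
29: 57581 = 29·1985 + 16
31: 57581 = 31·1857 + 14
37: 57581 = 37·1556 + 9
41: 57581 = 41·1404 + 17
43: 57581 = 43·1339 + 4
47: 57581 = 47·1225 + 6
53: 57581 = 53·1086 + 23
59: 57581 = 59·975 + 56
61: 57581 = 61·943 + 58
67: 57581 = 67·859 + 28
71: 57581 = 71·811

71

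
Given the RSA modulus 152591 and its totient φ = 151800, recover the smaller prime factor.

331

φ(n) = (p−1)(q−1) = n − (p+q) + 1, so p + q = 152591 − 151800 + 1 = 792.
p and q are the roots of t² − 792t + 152591 = 0.
Discriminant: 792² − 4·152591 = 627264 − 610364 = 16900; √16900 = 130.
q = (792 − 130)/2 = 331, p = (792 + 130)/2 = 461.
Check: 331 · 461 = 152591.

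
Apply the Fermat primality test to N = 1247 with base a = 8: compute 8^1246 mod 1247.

173

8^1 ≡ 8 (mod 1247)
8^2 ≡ 8^2 = 64 ≡ 64 (mod 1247)
8^4 ≡ 64^2 = 4096 ≡ 355 (mod 1247)
8^8 ≡ 355^2 = 126025 ≡ 78 (mod 1247)
8^16 ≡ 78^2 = 6084 ≡ 1096 (mod 1247)
8^32 ≡ 1096^2 = 1201216 ≡ 355 (mod 1247)
8^64 ≡ 355^2 = 126025 ≡ 78 (mod 1247)
8^128 ≡ 78^2 = 6084 ≡ 1096 (mod 1247)
8^256 ≡ 1096^2 = 1201216 ≡ 355 (mod 1247)
8^512 ≡ 355^2 = 126025 ≡ 78 (mod 1247)
8^1024 ≡ 78^2 = 6084 ≡ 1096 (mod 1247)
1246 = 1024 + 128 + 64 + 16 + 8 + 4 + 2 in binary powers of 2.
So 8^1246 ≡ 1096 · 1096 · 78 · 1096 · 78 · 355 · 64 ≡ 173 (mod 1247).
Since 173 ≠ 1, base 8 is a Fermat witness: 1247 is composite.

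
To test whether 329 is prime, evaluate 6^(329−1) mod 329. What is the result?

267

6^1 ≡ 6 (mod 329)
6^2 ≡ 6^2 = 36 ≡ 36 (mod 329)
6^4 ≡ 36^2 = 1296 ≡ 309 (mod 329)
6^8 ≡ 309^2 = 95481 ≡ 71 (mod 329)
6^16 ≡ 71^2 = 5041 ≡ 106 (mod 329)
6^32 ≡ 106^2 = 11236 ≡ 50 (mod 329)
6^64 ≡ 50^2 = 2500 ≡ 197 (mod 329)
6^128 ≡ 197^2 = 38809 ≡ 316 (mod 329)
6^256 ≡ 316^2 = 99856 ≡ 169 (mod 329)
328 = 256 + 64 + 8 in binary powers of 2.
So 6^328 ≡ 169 · 197 · 71 ≡ 267 (mod 329).
Since 267 ≠ 1, base 6 is a Fermat witness: 329 is composite.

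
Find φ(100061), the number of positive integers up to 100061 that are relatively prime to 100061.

Factor: 100061 = 13 · 43 · 179.
φ(100061) = (13−1) · (43−1) · (179−1) = 12 · 42 · 178 = 89712.

89712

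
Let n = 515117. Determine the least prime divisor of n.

17

515117 is odd.
Digit sum 20, not divisible by 3.
Ends in 7: not divisible by 5.
7: 515117 = 7·73588 + 1
11: 515117 = 11·46828 + 9
13: 515117 = 13·39624 + 5
17: 515117 = 17·30301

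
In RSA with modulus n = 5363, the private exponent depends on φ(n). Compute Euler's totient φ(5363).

5160

Factor: 5363 = 31 · 173.
φ(5363) = (31−1) · (173−1) = 30 · 172 = 5160.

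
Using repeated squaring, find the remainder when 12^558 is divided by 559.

12^1 ≡ 12 (mod 559)
12^2 ≡ 12^2 = 144 ≡ 144 (mod 559)
12^4 ≡ 144^2 = 20736 ≡ 53 (mod 559)
12^8 ≡ 53^2 = 2809 ≡ 14 (mod 559)
12^16 ≡ 14^2 = 196 ≡ 196 (mod 559)
12^32 ≡ 196^2 = 38416 ≡ 404 (mod 559)
12^64 ≡ 404^2 = 163216 ≡ 547 (mod 559)
12^128 ≡ 547^2 = 299209 ≡ 144 (mod 559)
12^256 ≡ 144^2 = 20736 ≡ 53 (mod 559)
12^512 ≡ 53^2 = 2809 ≡ 14 (mod 559)
558 = 512 + 32 + 8 + 4 + 2 in binary powers of 2.
So 12^558 ≡ 14 · 404 · 14 · 53 · 144 ≡ 183 (mod 559).
Since 183 ≠ 1, base 12 is a Fermat witness: 559 is composite.

183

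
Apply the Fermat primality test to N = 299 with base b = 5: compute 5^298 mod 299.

64

5^1 ≡ 5 (mod 299)
5^2 ≡ 5^2 = 25 ≡ 25 (mod 299)
5^4 ≡ 25^2 = 625 ≡ 27 (mod 299)
5^8 ≡ 27^2 = 729 ≡ 131 (mod 299)
5^16 ≡ 131^2 = 17161 ≡ 118 (mod 299)
5^32 ≡ 118^2 = 13924 ≡ 170 (mod 299)
5^64 ≡ 170^2 = 28900 ≡ 196 (mod 299)
5^128 ≡ 196^2 = 38416 ≡ 144 (mod 299)
5^256 ≡ 144^2 = 20736 ≡ 105 (mod 299)
298 = 256 + 32 + 8 + 2 in binary powers of 2.
So 5^298 ≡ 105 · 170 · 131 · 25 ≡ 64 (mod 299).
Since 64 ≠ 1, base 5 is a Fermat witness: 299 is composite.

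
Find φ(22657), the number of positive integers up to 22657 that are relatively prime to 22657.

Factor: 22657 = 139 · 163.
φ(22657) = (139−1) · (163−1) = 138 · 162 = 22356.

22356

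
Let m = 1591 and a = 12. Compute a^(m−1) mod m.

12^1 ≡ 12 (mod 1591)
12^2 ≡ 12^2 = 144 ≡ 144 (mod 1591)
12^4 ≡ 144^2 = 20736 ≡ 53 (mod 1591)
12^8 ≡ 53^2 = 2809 ≡ 1218 (mod 1591)
12^16 ≡ 1218^2 = 1483524 ≡ 712 (mod 1591)
12^32 ≡ 712^2 = 506944 ≡ 1006 (mod 1591)
12^64 ≡ 1006^2 = 1012036 ≡ 160 (mod 1591)
12^128 ≡ 160^2 = 25600 ≡ 144 (mod 1591)
12^256 ≡ 144^2 = 20736 ≡ 53 (mod 1591)
12^512 ≡ 53^2 = 2809 ≡ 1218 (mod 1591)
12^1024 ≡ 1218^2 = 1483524 ≡ 712 (mod 1591)
1590 = 1024 + 512 + 32 + 16 + 4 + 2 in binary powers of 2.
So 12^1590 ≡ 712 · 1218 · 1006 · 712 · 53 · 144 ≡ 84 (mod 1591).
Since 84 ≠ 1, base 12 is a Fermat witness: 1591 is composite.

84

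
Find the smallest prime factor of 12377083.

12377083 is odd.
Digit sum 31, not divisible by 3.
Ends in 3: not divisible by 5.
7: 12377083 = 7·1768154 + 5
11: 12377083 = 11·1125189 + 4
13: 12377083 = 13·952083 + 4
17: 12377083 = 17·728063 + 12
19: 12377083 = 19·651425 + 8
23: 12377083 = 23·538134 + 1
29: 12377083 = 29·426795 + 28
31: 12377083 = 31·399260 + 23
37: 12377083 = 37·334515 + 28
41: 12377083 = 41·301880 + 3
43: 12377083 = 43·287839 + 6
47: 12377083 = 47·263342 + 9
53: 12377083 = 53·233529 + 46
59: 12377083 = 59·209781 + 4
61: 12377083 = 61·202903

61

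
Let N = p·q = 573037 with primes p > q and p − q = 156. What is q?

Since p = q + 156, we have 573037 = q(q + 156), so q² + 156q − 573037 = 0.
Discriminant: 156² + 4·573037 = 24336 + 2292148 = 2316484; √2316484 = 1522.
q = (−156 + 1522)/2 = 683, and p = q + 156 = 839.
Check: 683 · 839 = 573037.

683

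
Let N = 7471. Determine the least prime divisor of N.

7471 is odd.
Digit sum 19, not divisible by 3.
Ends in 1: not divisible by 5.
7: 7471 = 7·1067 + 2
11: 7471 = 11·679 + 2
13: 7471 = 13·574 + 9
17: 7471 = 17·439 + 8
19: 7471 = 19·393 + 4
23: 7471 = 23·324 + 19
29: 7471 = 29·257 + 18
31: 7471 = 31·241

31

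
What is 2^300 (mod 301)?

2^1 ≡ 2 (mod 301)
2^2 ≡ 2^2 = 4 ≡ 4 (mod 301)
2^4 ≡ 4^2 = 16 ≡ 16 (mod 301)
2^8 ≡ 16^2 = 256 ≡ 256 (mod 301)
2^16 ≡ 256^2 = 65536 ≡ 219 (mod 301)
2^32 ≡ 219^2 = 47961 ≡ 102 (mod 301)
2^64 ≡ 102^2 = 10404 ≡ 170 (mod 301)
2^128 ≡ 170^2 = 28900 ≡ 4 (mod 301)
2^256 ≡ 4^2 = 16 ≡ 16 (mod 301)
300 = 256 + 32 + 8 + 4 in binary powers of 2.
So 2^300 ≡ 16 · 102 · 256 · 16 ≡ 64 (mod 301).
Since 64 ≠ 1, base 2 is a Fermat witness: 301 is composite.

64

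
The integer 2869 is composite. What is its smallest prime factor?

19

2869 is odd.
Digit sum 25, not divisible by 3.
Ends in 9: not divisible by 5.
7: 2869 = 7·409 + 6
11: 2869 = 11·260 + 9
13: 2869 = 13·220 + 9
17: 2869 = 17·168 + 13
19: 2869 = 19·151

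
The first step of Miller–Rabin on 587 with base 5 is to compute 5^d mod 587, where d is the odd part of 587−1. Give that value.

587 − 1 = 586 = 2^1 · 293, so d = 293.
5^1 ≡ 5 (mod 587)
5^2 ≡ 5^2 = 25 ≡ 25 (mod 587)
5^4 ≡ 25^2 = 625 ≡ 38 (mod 587)
5^8 ≡ 38^2 = 1444 ≡ 270 (mod 587)
5^16 ≡ 270^2 = 72900 ≡ 112 (mod 587)
5^32 ≡ 112^2 = 12544 ≡ 217 (mod 587)
5^64 ≡ 217^2 = 47089 ≡ 129 (mod 587)
5^128 ≡ 129^2 = 16641 ≡ 205 (mod 587)
5^256 ≡ 205^2 = 42025 ≡ 348 (mod 587)
293 = 256 + 32 + 4 + 1 in binary powers of 2.
So 5^293 ≡ 348 · 217 · 38 · 5 ≡ 586 (mod 587).
Since 5^d ≡ 586 (mod 587), base 5 does not prove 587 composite.

586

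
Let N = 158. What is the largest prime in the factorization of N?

158 = 2 · 79
79 is prime.
So 158 = 2 · 79; the largest prime factor is 79.

79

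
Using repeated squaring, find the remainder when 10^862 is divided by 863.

10^1 ≡ 10 (mod 863)
10^2 ≡ 10^2 = 100 ≡ 100 (mod 863)
10^4 ≡ 100^2 = 10000 ≡ 507 (mod 863)
10^8 ≡ 507^2 = 257049 ≡ 738 (mod 863)
10^16 ≡ 738^2 = 544644 ≡ 91 (mod 863)
10^32 ≡ 91^2 = 8281 ≡ 514 (mod 863)
10^64 ≡ 514^2 = 264196 ≡ 118 (mod 863)
10^128 ≡ 118^2 = 13924 ≡ 116 (mod 863)
10^256 ≡ 116^2 = 13456 ≡ 511 (mod 863)
10^512 ≡ 511^2 = 261121 ≡ 495 (mod 863)
862 = 512 + 256 + 64 + 16 + 8 + 4 + 2 in binary powers of 2.
So 10^862 ≡ 495 · 511 · 118 · 91 · 738 · 507 · 100 ≡ 1 (mod 863).
Since the result is 1, base 10 gives no evidence that 863 is composite.

1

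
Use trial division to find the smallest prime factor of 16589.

16589 is odd.
Digit sum 29, not divisible by 3.
Ends in 9: not divisible by 5.
7: 16589 = 7·2369 + 6
11: 16589 = 11·1508 + 1
13: 16589 = 13·1276 + 1
17: 16589 = 17·975 + 14
19: 16589 = 19·873 + 2
23: 16589 = 23·721 + 6
29: 16589 = 29·572 + 1
31: 16589 = 31·535 + 4
37: 16589 = 37·448 + 13
41: 16589 = 41·404 + 25
43: 16589 = 43·385 + 34
47: 16589 = 47·352 + 45
53: 16589 = 53·313

53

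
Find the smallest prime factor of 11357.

41

11357 is odd.
Digit sum 17, not divisible by 3.
Ends in 7: not divisible by 5.
7: 11357 = 7·1622 + 3
11: 11357 = 11·1032 + 5
13: 11357 = 13·873 + 8
17: 11357 = 17·668 + 1
19: 11357 = 19·597 + 14
23: 11357 = 23·493 + 18
29: 11357 = 29·391 + 18
31: 11357 = 31·366 + 11
37: 11357 = 37·306 + 35
41: 11357 = 41·277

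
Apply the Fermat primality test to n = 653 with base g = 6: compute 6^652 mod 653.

6^1 ≡ 6 (mod 653)
6^2 ≡ 6^2 = 36 ≡ 36 (mod 653)
6^4 ≡ 36^2 = 1296 ≡ 643 (mod 653)
6^8 ≡ 643^2 = 413449 ≡ 100 (mod 653)
6^16 ≡ 100^2 = 10000 ≡ 205 (mod 653)
6^32 ≡ 205^2 = 42025 ≡ 233 (mod 653)
6^64 ≡ 233^2 = 54289 ≡ 90 (mod 653)
6^128 ≡ 90^2 = 8100 ≡ 264 (mod 653)
6^256 ≡ 264^2 = 69696 ≡ 478 (mod 653)
6^512 ≡ 478^2 = 228484 ≡ 587 (mod 653)
652 = 512 + 128 + 8 + 4 in binary powers of 2.
So 6^652 ≡ 587 · 264 · 100 · 643 ≡ 1 (mod 653).
Since the result is 1, base 6 gives no evidence that 653 is composite.

1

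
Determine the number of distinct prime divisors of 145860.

145860 = 2^2 · 36465
36465 = 3 · 12155
12155 = 5 · 2431
2431 = 11 · 221
221 = 13 · 17
145860 = 2^2 · 3 · 5 · 11 · 13 · 17, which has 6 distinct prime factors.

6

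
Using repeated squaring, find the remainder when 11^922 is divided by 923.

11^1 ≡ 11 (mod 923)
11^2 ≡ 11^2 = 121 ≡ 121 (mod 923)
11^4 ≡ 121^2 = 14641 ≡ 796 (mod 923)
11^8 ≡ 796^2 = 633616 ≡ 438 (mod 923)
11^16 ≡ 438^2 = 191844 ≡ 783 (mod 923)
11^32 ≡ 783^2 = 613089 ≡ 217 (mod 923)
11^64 ≡ 217^2 = 47089 ≡ 16 (mod 923)
11^128 ≡ 16^2 = 256 ≡ 256 (mod 923)
11^256 ≡ 256^2 = 65536 ≡ 3 (mod 923)
11^512 ≡ 3^2 = 9 ≡ 9 (mod 923)
922 = 512 + 256 + 128 + 16 + 8 + 2 in binary powers of 2.
So 11^922 ≡ 9 · 3 · 256 · 783 · 438 · 121 ≡ 322 (mod 923).
Since 322 ≠ 1, base 11 is a Fermat witness: 923 is composite.

322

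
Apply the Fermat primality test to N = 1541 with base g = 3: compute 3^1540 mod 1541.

1

3^1 ≡ 3 (mod 1541)
3^2 ≡ 3^2 = 9 ≡ 9 (mod 1541)
3^4 ≡ 9^2 = 81 ≡ 81 (mod 1541)
3^8 ≡ 81^2 = 6561 ≡ 397 (mod 1541)
3^16 ≡ 397^2 = 157609 ≡ 427 (mod 1541)
3^32 ≡ 427^2 = 182329 ≡ 491 (mod 1541)
3^64 ≡ 491^2 = 241081 ≡ 685 (mod 1541)
3^128 ≡ 685^2 = 469225 ≡ 761 (mod 1541)
3^256 ≡ 761^2 = 579121 ≡ 1246 (mod 1541)
3^512 ≡ 1246^2 = 1552516 ≡ 729 (mod 1541)
3^1024 ≡ 729^2 = 531441 ≡ 1337 (mod 1541)
1540 = 1024 + 512 + 4 in binary powers of 2.
So 3^1540 ≡ 1337 · 729 · 81 ≡ 1 (mod 1541).
Since the result is 1, base 3 gives no evidence that 1541 is composite.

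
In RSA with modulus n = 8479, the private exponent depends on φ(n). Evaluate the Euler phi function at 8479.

8280

Factor: 8479 = 61 · 139.
φ(8479) = (61−1) · (139−1) = 60 · 138 = 8280.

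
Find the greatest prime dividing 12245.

79

12245 = 5 · 2449
2449 = 31 · 79
79 is prime.
So 12245 = 5 · 31 · 79; the largest prime factor is 79.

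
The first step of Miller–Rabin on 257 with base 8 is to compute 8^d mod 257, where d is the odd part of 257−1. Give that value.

8

257 − 1 = 256 = 2^8 · 1, so d = 1.
8^1 ≡ 8 (mod 257)
1 = 1 in binary powers of 2.
So 8^1 ≡ 8 ≡ 8 (mod 257).
Squaring chain: 8 → 64 → 241 → 256 → 1 → 1 → 1 → 1; reaches −1, so base 8 does not prove 257 composite.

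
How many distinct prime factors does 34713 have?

4

34713 = 3^2 · 3857
3857 = 7 · 551
551 = 19 · 29
34713 = 3^2 · 7 · 19 · 29, which has 4 distinct prime factors.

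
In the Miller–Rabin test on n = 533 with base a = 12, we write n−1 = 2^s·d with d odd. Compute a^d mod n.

533 − 1 = 532 = 2^2 · 133, so d = 133.
12^1 ≡ 12 (mod 533)
12^2 ≡ 12^2 = 144 ≡ 144 (mod 533)
12^4 ≡ 144^2 = 20736 ≡ 482 (mod 533)
12^8 ≡ 482^2 = 232324 ≡ 469 (mod 533)
12^16 ≡ 469^2 = 219961 ≡ 365 (mod 533)
12^32 ≡ 365^2 = 133225 ≡ 508 (mod 533)
12^64 ≡ 508^2 = 258064 ≡ 92 (mod 533)
12^128 ≡ 92^2 = 8464 ≡ 469 (mod 533)
133 = 128 + 4 + 1 in binary powers of 2.
So 12^133 ≡ 469 · 482 · 12 ≡ 259 (mod 533).
Squaring chain: 259 → 456; never reaches −1, so base 12 is a Miller–Rabin witness that 533 is composite.

259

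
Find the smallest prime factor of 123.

123 is odd.
Digit sum 6, divisible by 3.

3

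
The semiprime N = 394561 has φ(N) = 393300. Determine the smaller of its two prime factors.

φ(n) = (p−1)(q−1) = n − (p+q) + 1, so p + q = 394561 − 393300 + 1 = 1262.
p and q are the roots of t² − 1262t + 394561 = 0.
Discriminant: 1262² − 4·394561 = 1592644 − 1578244 = 14400; √14400 = 120.
q = (1262 − 120)/2 = 571, p = (1262 + 120)/2 = 691.
Check: 571 · 691 = 394561.

571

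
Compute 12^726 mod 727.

1

12^1 ≡ 12 (mod 727)
12^2 ≡ 12^2 = 144 ≡ 144 (mod 727)
12^4 ≡ 144^2 = 20736 ≡ 380 (mod 727)
12^8 ≡ 380^2 = 144400 ≡ 454 (mod 727)
12^16 ≡ 454^2 = 206116 ≡ 375 (mod 727)
12^32 ≡ 375^2 = 140625 ≡ 314 (mod 727)
12^64 ≡ 314^2 = 98596 ≡ 451 (mod 727)
12^128 ≡ 451^2 = 203401 ≡ 568 (mod 727)
12^256 ≡ 568^2 = 322624 ≡ 563 (mod 727)
12^512 ≡ 563^2 = 316969 ≡ 724 (mod 727)
726 = 512 + 128 + 64 + 16 + 4 + 2 in binary powers of 2.
So 12^726 ≡ 724 · 568 · 451 · 375 · 380 · 144 ≡ 1 (mod 727).
Since the result is 1, base 12 gives no evidence that 727 is composite.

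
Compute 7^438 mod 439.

7^1 ≡ 7 (mod 439)
7^2 ≡ 7^2 = 49 ≡ 49 (mod 439)
7^4 ≡ 49^2 = 2401 ≡ 206 (mod 439)
7^8 ≡ 206^2 = 42436 ≡ 292 (mod 439)
7^16 ≡ 292^2 = 85264 ≡ 98 (mod 439)
7^32 ≡ 98^2 = 9604 ≡ 385 (mod 439)
7^64 ≡ 385^2 = 148225 ≡ 282 (mod 439)
7^128 ≡ 282^2 = 79524 ≡ 65 (mod 439)
7^256 ≡ 65^2 = 4225 ≡ 274 (mod 439)
438 = 256 + 128 + 32 + 16 + 4 + 2 in binary powers of 2.
So 7^438 ≡ 274 · 65 · 385 · 98 · 206 · 49 ≡ 1 (mod 439).
Since the result is 1, base 7 gives no evidence that 439 is composite.

1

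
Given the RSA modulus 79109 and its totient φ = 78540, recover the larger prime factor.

φ(n) = (p−1)(q−1) = n − (p+q) + 1, so p + q = 79109 − 78540 + 1 = 570.
p and q are the roots of t² − 570t + 79109 = 0.
Discriminant: 570² − 4·79109 = 324900 − 316436 = 8464; √8464 = 92.
q = (570 − 92)/2 = 239, p = (570 + 92)/2 = 331.
Check: 239 · 331 = 79109.

331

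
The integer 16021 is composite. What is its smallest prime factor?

37

16021 is odd.
Digit sum 10, not divisible by 3.
Ends in 1: not divisible by 5.
7: 16021 = 7·2288 + 5
11: 16021 = 11·1456 + 5
13: 16021 = 13·1232 + 5
17: 16021 = 17·942 + 7
19: 16021 = 19·843 + 4
23: 16021 = 23·696 + 13
29: 16021 = 29·552 + 13
31: 16021 = 31·516 + 25
37: 16021 = 37·433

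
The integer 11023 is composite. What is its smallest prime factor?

73

11023 is odd.
Digit sum 7, not divisible by 3.
Ends in 3: not divisible by 5.
7: 11023 = 7·1574 + 5
11: 11023 = 11·1002 + 1
13: 11023 = 13·847 + 12
17: 11023 = 17·648 + 7
19: 11023 = 19·580 + 3
23: 11023 = 23·479 + 6
29: 11023 = 29·380 + 3
31: 11023 = 31·355 + 18
37: 11023 = 37·297 + 34
41: 11023 = 41·268 + 35
43: 11023 = 43·256 + 15
47: 11023 = 47·234 + 25
53: 11023 = 53·207 + 52
59: 11023 = 59·186 + 49
61: 11023 = 61·180 + 43
67: 11023 = 67·164 + 35
71: 11023 = 71·155 + 18
73: 11023 = 73·151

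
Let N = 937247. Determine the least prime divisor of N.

937247 is odd.
Digit sum 32, not divisible by 3.
Ends in 7: not divisible by 5.
7: 937247 = 7·133892 + 3
11: 937247 = 11·85204 + 3
13: 937247 = 13·72095 + 12
17: 937247 = 17·55132 + 3
19: 937247 = 19·49328 + 15
23: 937247 = 23·40749 + 20
29: 937247 = 29·32318 + 25
31: 937247 = 31·30233 + 24
37: 937247 = 37·25331

37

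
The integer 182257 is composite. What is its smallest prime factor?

182257 is odd.
Digit sum 25, not divisible by 3.
Ends in 7: not divisible by 5.
7: 182257 = 7·26036 + 5
11: 182257 = 11·16568 + 9
13: 182257 = 13·14019 + 10
17: 182257 = 17·10721

17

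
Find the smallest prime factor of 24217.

24217 is odd.
Digit sum 16, not divisible by 3.
Ends in 7: not divisible by 5.
7: 24217 = 7·3459 + 4
11: 24217 = 11·2201 + 6
13: 24217 = 13·1862 + 11
17: 24217 = 17·1424 + 9
19: 24217 = 19·1274 + 11
23: 24217 = 23·1052 + 21
29: 24217 = 29·835 + 2
31: 24217 = 31·781 + 6
37: 24217 = 37·654 + 19
41: 24217 = 41·590 + 27
43: 24217 = 43·563 + 8
47: 24217 = 47·515 + 12
53: 24217 = 53·456 + 49
59: 24217 = 59·410 + 27
61: 24217 = 61·397

61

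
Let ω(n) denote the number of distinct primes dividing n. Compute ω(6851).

3

6851 = 13 · 527
527 = 17 · 31
6851 = 13 · 17 · 31, which has 3 distinct prime factors.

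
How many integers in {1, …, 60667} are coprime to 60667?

55080

Factor: 60667 = 19 · 31 · 103.
φ(60667) = (19−1) · (31−1) · (103−1) = 18 · 30 · 102 = 55080.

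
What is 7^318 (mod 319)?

53

7^1 ≡ 7 (mod 319)
7^2 ≡ 7^2 = 49 ≡ 49 (mod 319)
7^4 ≡ 49^2 = 2401 ≡ 168 (mod 319)
7^8 ≡ 168^2 = 28224 ≡ 152 (mod 319)
7^16 ≡ 152^2 = 23104 ≡ 136 (mod 319)
7^32 ≡ 136^2 = 18496 ≡ 313 (mod 319)
7^64 ≡ 313^2 = 97969 ≡ 36 (mod 319)
7^128 ≡ 36^2 = 1296 ≡ 20 (mod 319)
7^256 ≡ 20^2 = 400 ≡ 81 (mod 319)
318 = 256 + 32 + 16 + 8 + 4 + 2 in binary powers of 2.
So 7^318 ≡ 81 · 313 · 136 · 152 · 168 · 49 ≡ 53 (mod 319).
Since 53 ≠ 1, base 7 is a Fermat witness: 319 is composite.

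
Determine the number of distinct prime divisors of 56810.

5

56810 = 2 · 28405
28405 = 5 · 5681
5681 = 13 · 437
437 = 19 · 23
56810 = 2 · 5 · 13 · 19 · 23, which has 5 distinct prime factors.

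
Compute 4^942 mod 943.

4^1 ≡ 4 (mod 943)
4^2 ≡ 4^2 = 16 ≡ 16 (mod 943)
4^4 ≡ 16^2 = 256 ≡ 256 (mod 943)
4^8 ≡ 256^2 = 65536 ≡ 469 (mod 943)
4^16 ≡ 469^2 = 219961 ≡ 242 (mod 943)
4^32 ≡ 242^2 = 58564 ≡ 98 (mod 943)
4^64 ≡ 98^2 = 9604 ≡ 174 (mod 943)
4^128 ≡ 174^2 = 30276 ≡ 100 (mod 943)
4^256 ≡ 100^2 = 10000 ≡ 570 (mod 943)
4^512 ≡ 570^2 = 324900 ≡ 508 (mod 943)
942 = 512 + 256 + 128 + 32 + 8 + 4 + 2 in binary powers of 2.
So 4^942 ≡ 508 · 570 · 100 · 98 · 469 · 256 · 16 ≡ 836 (mod 943).
Since 836 ≠ 1, base 4 is a Fermat witness: 943 is composite.

836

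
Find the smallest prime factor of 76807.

76807 is odd.
Digit sum 28, not divisible by 3.
Ends in 7: not divisible by 5.
7: 76807 = 7·10972 + 3
11: 76807 = 11·6982 + 5
13: 76807 = 13·5908 + 3
17: 76807 = 17·4518 + 1
19: 76807 = 19·4042 + 9
23: 76807 = 23·3339 + 10
29: 76807 = 29·2648 + 15
31: 76807 = 31·2477 + 20
37: 76807 = 37·2075 + 32
41: 76807 = 41·1873 + 14
43: 76807 = 43·1786 + 9
47: 76807 = 47·1634 + 9
53: 76807 = 53·1449 + 10
59: 76807 = 59·1301 + 48
61: 76807 = 61·1259 + 8
67: 76807 = 67·1146 + 25
71: 76807 = 71·1081 + 56
73: 76807 = 73·1052 + 11
79: 76807 = 79·972 + 19
83: 76807 = 83·925 + 32
89: 76807 = 89·863

89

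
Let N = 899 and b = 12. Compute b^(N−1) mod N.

231

12^1 ≡ 12 (mod 899)
12^2 ≡ 12^2 = 144 ≡ 144 (mod 899)
12^4 ≡ 144^2 = 20736 ≡ 59 (mod 899)
12^8 ≡ 59^2 = 3481 ≡ 784 (mod 899)
12^16 ≡ 784^2 = 614656 ≡ 639 (mod 899)
12^32 ≡ 639^2 = 408321 ≡ 175 (mod 899)
12^64 ≡ 175^2 = 30625 ≡ 59 (mod 899)
12^128 ≡ 59^2 = 3481 ≡ 784 (mod 899)
12^256 ≡ 784^2 = 614656 ≡ 639 (mod 899)
12^512 ≡ 639^2 = 408321 ≡ 175 (mod 899)
898 = 512 + 256 + 128 + 2 in binary powers of 2.
So 12^898 ≡ 175 · 639 · 784 · 144 ≡ 231 (mod 899).
Since 231 ≠ 1, base 12 is a Fermat witness: 899 is composite.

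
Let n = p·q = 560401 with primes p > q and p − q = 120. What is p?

Since p = q + 120, we have 560401 = q(q + 120), so q² + 120q − 560401 = 0.
Discriminant: 120² + 4·560401 = 14400 + 2241604 = 2256004; √2256004 = 1502.
q = (−120 + 1502)/2 = 691, and p = q + 120 = 811.
Check: 691 · 811 = 560401.

811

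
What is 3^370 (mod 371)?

305

3^1 ≡ 3 (mod 371)
3^2 ≡ 3^2 = 9 ≡ 9 (mod 371)
3^4 ≡ 9^2 = 81 ≡ 81 (mod 371)
3^8 ≡ 81^2 = 6561 ≡ 254 (mod 371)
3^16 ≡ 254^2 = 64516 ≡ 333 (mod 371)
3^32 ≡ 333^2 = 110889 ≡ 331 (mod 371)
3^64 ≡ 331^2 = 109561 ≡ 116 (mod 371)
3^128 ≡ 116^2 = 13456 ≡ 100 (mod 371)
3^256 ≡ 100^2 = 10000 ≡ 354 (mod 371)
370 = 256 + 64 + 32 + 16 + 2 in binary powers of 2.
So 3^370 ≡ 354 · 116 · 331 · 333 · 9 ≡ 305 (mod 371).
Since 305 ≠ 1, base 3 is a Fermat witness: 371 is composite.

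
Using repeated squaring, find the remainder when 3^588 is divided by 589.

3^1 ≡ 3 (mod 589)
3^2 ≡ 3^2 = 9 ≡ 9 (mod 589)
3^4 ≡ 9^2 = 81 ≡ 81 (mod 589)
3^8 ≡ 81^2 = 6561 ≡ 82 (mod 589)
3^16 ≡ 82^2 = 6724 ≡ 245 (mod 589)
3^32 ≡ 245^2 = 60025 ≡ 536 (mod 589)
3^64 ≡ 536^2 = 287296 ≡ 453 (mod 589)
3^128 ≡ 453^2 = 205209 ≡ 237 (mod 589)
3^256 ≡ 237^2 = 56169 ≡ 214 (mod 589)
3^512 ≡ 214^2 = 45796 ≡ 443 (mod 589)
588 = 512 + 64 + 8 + 4 in binary powers of 2.
So 3^588 ≡ 443 · 453 · 82 · 81 ≡ 562 (mod 589).
Since 562 ≠ 1, base 3 is a Fermat witness: 589 is composite.

562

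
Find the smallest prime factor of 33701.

33701 is odd.
Digit sum 14, not divisible by 3.
Ends in 1: not divisible by 5.
7: 33701 = 7·4814 + 3
11: 33701 = 11·3063 + 8
13: 33701 = 13·2592 + 5
17: 33701 = 17·1982 + 7
19: 33701 = 19·1773 + 14
23: 33701 = 23·1465 + 6
29: 33701 = 29·1162 + 3
31: 33701 = 31·1087 + 4
37: 33701 = 37·910 + 31
41: 33701 = 41·821 + 40
43: 33701 = 43·783 + 32
47: 33701 = 47·717 + 2
53: 33701 = 53·635 + 46
59: 33701 = 59·571 + 12
61: 33701 = 61·552 + 29
67: 33701 = 67·503

67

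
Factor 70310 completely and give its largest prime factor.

89

70310 = 2 · 35155
35155 = 5 · 7031
7031 = 79 · 89
89 is prime.
So 70310 = 2 · 5 · 79 · 89; the largest prime factor is 89.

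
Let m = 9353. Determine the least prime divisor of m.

47

9353 is odd.
Digit sum 20, not divisible by 3.
Ends in 3: not divisible by 5.
7: 9353 = 7·1336 + 1
11: 9353 = 11·850 + 3
13: 9353 = 13·719 + 6
17: 9353 = 17·550 + 3
19: 9353 = 19·492 + 5
23: 9353 = 23·406 + 15
29: 9353 = 29·322 + 15
31: 9353 = 31·301 + 22
37: 9353 = 37·252 + 29
41: 9353 = 41·228 + 5
43: 9353 = 43·217 + 22
47: 9353 = 47·199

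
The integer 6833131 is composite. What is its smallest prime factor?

53

6833131 is odd.
Digit sum 25, not divisible by 3.
Ends in 1: not divisible by 5.
7: 6833131 = 7·976161 + 4
11: 6833131 = 11·621193 + 8
13: 6833131 = 13·525625 + 6
17: 6833131 = 17·401948 + 15
19: 6833131 = 19·359638 + 9
23: 6833131 = 23·297092 + 15
29: 6833131 = 29·235625 + 6
31: 6833131 = 31·220423 + 18
37: 6833131 = 37·184679 + 8
41: 6833131 = 41·166661 + 30
43: 6833131 = 43·158910 + 1
47: 6833131 = 47·145385 + 36
53: 6833131 = 53·128927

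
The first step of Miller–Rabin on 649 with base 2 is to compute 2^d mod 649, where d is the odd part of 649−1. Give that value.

649 − 1 = 648 = 2^3 · 81, so d = 81.
2^1 ≡ 2 (mod 649)
2^2 ≡ 2^2 = 4 ≡ 4 (mod 649)
2^4 ≡ 4^2 = 16 ≡ 16 (mod 649)
2^8 ≡ 16^2 = 256 ≡ 256 (mod 649)
2^16 ≡ 256^2 = 65536 ≡ 636 (mod 649)
2^32 ≡ 636^2 = 404496 ≡ 169 (mod 649)
2^64 ≡ 169^2 = 28561 ≡ 5 (mod 649)
81 = 64 + 16 + 1 in binary powers of 2.
So 2^81 ≡ 5 · 636 · 2 ≡ 519 (mod 649).
Squaring chain: 519 → 26 → 27; never reaches −1, so base 2 is a Miller–Rabin witness that 649 is composite.

519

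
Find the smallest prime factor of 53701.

83

53701 is odd.
Digit sum 16, not divisible by 3.
Ends in 1: not divisible by 5.
7: 53701 = 7·7671 + 4
11: 53701 = 11·4881 + 10
13: 53701 = 13·4130 + 11
17: 53701 = 17·3158 + 15
19: 53701 = 19·2826 + 7
23: 53701 = 23·2334 + 19
29: 53701 = 29·1851 + 22
31: 53701 = 31·1732 + 9
37: 53701 = 37·1451 + 14
41: 53701 = 41·1309 + 32
43: 53701 = 43·1248 + 37
47: 53701 = 47·1142 + 27
53: 53701 = 53·1013 + 12
59: 53701 = 59·910 + 11
61: 53701 = 61·880 + 21
67: 53701 = 67·801 + 34
71: 53701 = 71·756 + 25
73: 53701 = 73·735 + 46
79: 53701 = 79·679 + 60
83: 53701 = 83·647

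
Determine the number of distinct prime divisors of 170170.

6

170170 = 2 · 85085
85085 = 5 · 17017
17017 = 7 · 2431
2431 = 11 · 221
221 = 13 · 17
170170 = 2 · 5 · 7 · 11 · 13 · 17, which has 6 distinct prime factors.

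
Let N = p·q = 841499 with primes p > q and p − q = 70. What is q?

883

Since p = q + 70, we have 841499 = q(q + 70), so q² + 70q − 841499 = 0.
Discriminant: 70² + 4·841499 = 4900 + 3365996 = 3370896; √3370896 = 1836.
q = (−70 + 1836)/2 = 883, and p = q + 70 = 953.
Check: 883 · 953 = 841499.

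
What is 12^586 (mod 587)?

1

12^1 ≡ 12 (mod 587)
12^2 ≡ 12^2 = 144 ≡ 144 (mod 587)
12^4 ≡ 144^2 = 20736 ≡ 191 (mod 587)
12^8 ≡ 191^2 = 36481 ≡ 87 (mod 587)
12^16 ≡ 87^2 = 7569 ≡ 525 (mod 587)
12^32 ≡ 525^2 = 275625 ≡ 322 (mod 587)
12^64 ≡ 322^2 = 103684 ≡ 372 (mod 587)
12^128 ≡ 372^2 = 138384 ≡ 439 (mod 587)
12^256 ≡ 439^2 = 192721 ≡ 185 (mod 587)
12^512 ≡ 185^2 = 34225 ≡ 179 (mod 587)
586 = 512 + 64 + 8 + 2 in binary powers of 2.
So 12^586 ≡ 179 · 372 · 87 · 144 ≡ 1 (mod 587).
Since the result is 1, base 12 gives no evidence that 587 is composite.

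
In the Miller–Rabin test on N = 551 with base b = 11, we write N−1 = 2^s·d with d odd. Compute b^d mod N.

551 − 1 = 550 = 2^1 · 275, so d = 275.
11^1 ≡ 11 (mod 551)
11^2 ≡ 11^2 = 121 ≡ 121 (mod 551)
11^4 ≡ 121^2 = 14641 ≡ 315 (mod 551)
11^8 ≡ 315^2 = 99225 ≡ 45 (mod 551)
11^16 ≡ 45^2 = 2025 ≡ 372 (mod 551)
11^32 ≡ 372^2 = 138384 ≡ 83 (mod 551)
11^64 ≡ 83^2 = 6889 ≡ 277 (mod 551)
11^128 ≡ 277^2 = 76729 ≡ 140 (mod 551)
11^256 ≡ 140^2 = 19600 ≡ 315 (mod 551)
275 = 256 + 16 + 2 + 1 in binary powers of 2.
So 11^275 ≡ 315 · 372 · 121 · 11 ≡ 520 (mod 551).
Squaring chain: 520; never reaches −1, so base 11 is a Miller–Rabin witness that 551 is composite.

520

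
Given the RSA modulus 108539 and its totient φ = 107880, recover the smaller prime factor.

311

φ(n) = (p−1)(q−1) = n − (p+q) + 1, so p + q = 108539 − 107880 + 1 = 660.
p and q are the roots of t² − 660t + 108539 = 0.
Discriminant: 660² − 4·108539 = 435600 − 434156 = 1444; √1444 = 38.
q = (660 − 38)/2 = 311, p = (660 + 38)/2 = 349.
Check: 311 · 349 = 108539.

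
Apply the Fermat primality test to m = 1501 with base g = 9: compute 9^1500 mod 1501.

9^1 ≡ 9 (mod 1501)
9^2 ≡ 9^2 = 81 ≡ 81 (mod 1501)
9^4 ≡ 81^2 = 6561 ≡ 557 (mod 1501)
9^8 ≡ 557^2 = 310249 ≡ 1043 (mod 1501)
9^16 ≡ 1043^2 = 1087849 ≡ 1125 (mod 1501)
9^32 ≡ 1125^2 = 1265625 ≡ 282 (mod 1501)
9^64 ≡ 282^2 = 79524 ≡ 1472 (mod 1501)
9^128 ≡ 1472^2 = 2166784 ≡ 841 (mod 1501)
9^256 ≡ 841^2 = 707281 ≡ 310 (mod 1501)
9^512 ≡ 310^2 = 96100 ≡ 36 (mod 1501)
9^1024 ≡ 36^2 = 1296 ≡ 1296 (mod 1501)
1500 = 1024 + 256 + 128 + 64 + 16 + 8 + 4 in binary powers of 2.
So 9^1500 ≡ 1296 · 310 · 841 · 1472 · 1125 · 1043 · 557 ≡ 828 (mod 1501).
Since 828 ≠ 1, base 9 is a Fermat witness: 1501 is composite.

828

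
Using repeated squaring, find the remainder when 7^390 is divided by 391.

213

7^1 ≡ 7 (mod 391)
7^2 ≡ 7^2 = 49 ≡ 49 (mod 391)
7^4 ≡ 49^2 = 2401 ≡ 55 (mod 391)
7^8 ≡ 55^2 = 3025 ≡ 288 (mod 391)
7^16 ≡ 288^2 = 82944 ≡ 52 (mod 391)
7^32 ≡ 52^2 = 2704 ≡ 358 (mod 391)
7^64 ≡ 358^2 = 128164 ≡ 307 (mod 391)
7^128 ≡ 307^2 = 94249 ≡ 18 (mod 391)
7^256 ≡ 18^2 = 324 ≡ 324 (mod 391)
390 = 256 + 128 + 4 + 2 in binary powers of 2.
So 7^390 ≡ 324 · 18 · 55 · 49 ≡ 213 (mod 391).
Since 213 ≠ 1, base 7 is a Fermat witness: 391 is composite.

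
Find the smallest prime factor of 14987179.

97

14987179 is odd.
Digit sum 46, not divisible by 3.
Ends in 9: not divisible by 5.
7: 14987179 = 7·2141025 + 4
11: 14987179 = 11·1362470 + 9
13: 14987179 = 13·1152859 + 12
17: 14987179 = 17·881598 + 13
19: 14987179 = 19·788798 + 17
23: 14987179 = 23·651616 + 11
29: 14987179 = 29·516799 + 8
31: 14987179 = 31·483457 + 12
37: 14987179 = 37·405058 + 33
41: 14987179 = 41·365540 + 39
43: 14987179 = 43·348539 + 2
47: 14987179 = 47·318876 + 7
53: 14987179 = 53·282776 + 51
59: 14987179 = 59·254019 + 58
61: 14987179 = 61·245691 + 28
67: 14987179 = 67·223689 + 16
71: 14987179 = 71·211087 + 2
73: 14987179 = 73·205303 + 60
79: 14987179 = 79·189711 + 10
83: 14987179 = 83·180568 + 35
89: 14987179 = 89·168395 + 24
97: 14987179 = 97·154507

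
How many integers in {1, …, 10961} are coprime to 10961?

10752

Factor: 10961 = 97 · 113.
φ(10961) = (97−1) · (113−1) = 96 · 112 = 10752.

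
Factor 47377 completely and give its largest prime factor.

47377 = 11 · 4307
4307 = 59 · 73
73 is prime.
So 47377 = 11 · 59 · 73; the largest prime factor is 73.

73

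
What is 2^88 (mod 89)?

1

2^1 ≡ 2 (mod 89)
2^2 ≡ 2^2 = 4 ≡ 4 (mod 89)
2^4 ≡ 4^2 = 16 ≡ 16 (mod 89)
2^8 ≡ 16^2 = 256 ≡ 78 (mod 89)
2^16 ≡ 78^2 = 6084 ≡ 32 (mod 89)
2^32 ≡ 32^2 = 1024 ≡ 45 (mod 89)
2^64 ≡ 45^2 = 2025 ≡ 67 (mod 89)
88 = 64 + 16 + 8 in binary powers of 2.
So 2^88 ≡ 67 · 32 · 78 ≡ 1 (mod 89).
Since the result is 1, base 2 gives no evidence that 89 is composite.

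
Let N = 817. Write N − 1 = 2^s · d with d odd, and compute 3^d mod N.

677

817 − 1 = 816 = 2^4 · 51, so d = 51.
3^1 ≡ 3 (mod 817)
3^2 ≡ 3^2 = 9 ≡ 9 (mod 817)
3^4 ≡ 9^2 = 81 ≡ 81 (mod 817)
3^8 ≡ 81^2 = 6561 ≡ 25 (mod 817)
3^16 ≡ 25^2 = 625 ≡ 625 (mod 817)
3^32 ≡ 625^2 = 390625 ≡ 99 (mod 817)
51 = 32 + 16 + 2 + 1 in binary powers of 2.
So 3^51 ≡ 99 · 625 · 9 · 3 ≡ 677 (mod 817).
Squaring chain: 677 → 809 → 64 → 11; never reaches −1, so base 3 is a Miller–Rabin witness that 817 is composite.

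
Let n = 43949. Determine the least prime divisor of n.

71

43949 is odd.
Digit sum 29, not divisible by 3.
Ends in 9: not divisible by 5.
7: 43949 = 7·6278 + 3
11: 43949 = 11·3995 + 4
13: 43949 = 13·3380 + 9
17: 43949 = 17·2585 + 4
19: 43949 = 19·2313 + 2
23: 43949 = 23·1910 + 19
29: 43949 = 29·1515 + 14
31: 43949 = 31·1417 + 22
37: 43949 = 37·1187 + 30
41: 43949 = 41·1071 + 38
43: 43949 = 43·1022 + 3
47: 43949 = 47·935 + 4
53: 43949 = 53·829 + 12
59: 43949 = 59·744 + 53
61: 43949 = 61·720 + 29
67: 43949 = 67·655 + 64
71: 43949 = 71·619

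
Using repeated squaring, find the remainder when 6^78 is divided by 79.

6^1 ≡ 6 (mod 79)
6^2 ≡ 6^2 = 36 ≡ 36 (mod 79)
6^4 ≡ 36^2 = 1296 ≡ 32 (mod 79)
6^8 ≡ 32^2 = 1024 ≡ 76 (mod 79)
6^16 ≡ 76^2 = 5776 ≡ 9 (mod 79)
6^32 ≡ 9^2 = 81 ≡ 2 (mod 79)
6^64 ≡ 2^2 = 4 ≡ 4 (mod 79)
78 = 64 + 8 + 4 + 2 in binary powers of 2.
So 6^78 ≡ 4 · 76 · 32 · 36 ≡ 1 (mod 79).
Since the result is 1, base 6 gives no evidence that 79 is composite.

1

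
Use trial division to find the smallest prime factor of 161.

161 is odd.
Digit sum 8, not divisible by 3.
Ends in 1: not divisible by 5.
7: 161 = 7·23

7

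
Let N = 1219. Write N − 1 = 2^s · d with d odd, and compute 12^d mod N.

1219 − 1 = 1218 = 2^1 · 609, so d = 609.
12^1 ≡ 12 (mod 1219)
12^2 ≡ 12^2 = 144 ≡ 144 (mod 1219)
12^4 ≡ 144^2 = 20736 ≡ 13 (mod 1219)
12^8 ≡ 13^2 = 169 ≡ 169 (mod 1219)
12^16 ≡ 169^2 = 28561 ≡ 524 (mod 1219)
12^32 ≡ 524^2 = 274576 ≡ 301 (mod 1219)
12^64 ≡ 301^2 = 90601 ≡ 395 (mod 1219)
12^128 ≡ 395^2 = 156025 ≡ 1212 (mod 1219)
12^256 ≡ 1212^2 = 1468944 ≡ 49 (mod 1219)
12^512 ≡ 49^2 = 2401 ≡ 1182 (mod 1219)
609 = 512 + 64 + 32 + 1 in binary powers of 2.
So 12^609 ≡ 1182 · 395 · 301 · 12 ≡ 634 (mod 1219).
Squaring chain: 634; never reaches −1, so base 12 is a Miller–Rabin witness that 1219 is composite.

634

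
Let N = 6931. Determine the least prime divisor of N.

6931 is odd.
Digit sum 19, not divisible by 3.
Ends in 1: not divisible by 5.
7: 6931 = 7·990 + 1
11: 6931 = 11·630 + 1
13: 6931 = 13·533 + 2
17: 6931 = 17·407 + 12
19: 6931 = 19·364 + 15
23: 6931 = 23·301 + 8
29: 6931 = 29·239

29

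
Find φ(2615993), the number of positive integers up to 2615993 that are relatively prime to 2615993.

2557440

Factor: 2615993 = 97 · 149 · 181.
φ(2615993) = (97−1) · (149−1) · (181−1) = 96 · 148 · 180 = 2557440.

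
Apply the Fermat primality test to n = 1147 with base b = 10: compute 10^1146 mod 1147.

10^1 ≡ 10 (mod 1147)
10^2 ≡ 10^2 = 100 ≡ 100 (mod 1147)
10^4 ≡ 100^2 = 10000 ≡ 824 (mod 1147)
10^8 ≡ 824^2 = 678976 ≡ 1099 (mod 1147)
10^16 ≡ 1099^2 = 1207801 ≡ 10 (mod 1147)
10^32 ≡ 10^2 = 100 ≡ 100 (mod 1147)
10^64 ≡ 100^2 = 10000 ≡ 824 (mod 1147)
10^128 ≡ 824^2 = 678976 ≡ 1099 (mod 1147)
10^256 ≡ 1099^2 = 1207801 ≡ 10 (mod 1147)
10^512 ≡ 10^2 = 100 ≡ 100 (mod 1147)
10^1024 ≡ 100^2 = 10000 ≡ 824 (mod 1147)
1146 = 1024 + 64 + 32 + 16 + 8 + 2 in binary powers of 2.
So 10^1146 ≡ 824 · 824 · 100 · 10 · 1099 · 100 ≡ 963 (mod 1147).
Since 963 ≠ 1, base 10 is a Fermat witness: 1147 is composite.

963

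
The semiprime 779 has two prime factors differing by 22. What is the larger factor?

Since p = q + 22, we have 779 = q(q + 22), so q² + 22q − 779 = 0.
Discriminant: 22² + 4·779 = 484 + 3116 = 3600; √3600 = 60.
q = (−22 + 60)/2 = 19, and p = q + 22 = 41.
Check: 19 · 41 = 779.

41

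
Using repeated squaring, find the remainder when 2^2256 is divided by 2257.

2^1 ≡ 2 (mod 2257)
2^2 ≡ 2^2 = 4 ≡ 4 (mod 2257)
2^4 ≡ 4^2 = 16 ≡ 16 (mod 2257)
2^8 ≡ 16^2 = 256 ≡ 256 (mod 2257)
2^16 ≡ 256^2 = 65536 ≡ 83 (mod 2257)
2^32 ≡ 83^2 = 6889 ≡ 118 (mod 2257)
2^64 ≡ 118^2 = 13924 ≡ 382 (mod 2257)
2^128 ≡ 382^2 = 145924 ≡ 1476 (mod 2257)
2^256 ≡ 1476^2 = 2178576 ≡ 571 (mod 2257)
2^512 ≡ 571^2 = 326041 ≡ 1033 (mod 2257)
2^1024 ≡ 1033^2 = 1067089 ≡ 1785 (mod 2257)
2^2048 ≡ 1785^2 = 3186225 ≡ 1598 (mod 2257)
2256 = 2048 + 128 + 64 + 16 in binary powers of 2.
So 2^2256 ≡ 1598 · 1476 · 382 · 83 ≡ 2193 (mod 2257).
Since 2193 ≠ 1, base 2 is a Fermat witness: 2257 is composite.

2193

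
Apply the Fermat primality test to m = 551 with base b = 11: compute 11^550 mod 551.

410

11^1 ≡ 11 (mod 551)
11^2 ≡ 11^2 = 121 ≡ 121 (mod 551)
11^4 ≡ 121^2 = 14641 ≡ 315 (mod 551)
11^8 ≡ 315^2 = 99225 ≡ 45 (mod 551)
11^16 ≡ 45^2 = 2025 ≡ 372 (mod 551)
11^32 ≡ 372^2 = 138384 ≡ 83 (mod 551)
11^64 ≡ 83^2 = 6889 ≡ 277 (mod 551)
11^128 ≡ 277^2 = 76729 ≡ 140 (mod 551)
11^256 ≡ 140^2 = 19600 ≡ 315 (mod 551)
11^512 ≡ 315^2 = 99225 ≡ 45 (mod 551)
550 = 512 + 32 + 4 + 2 in binary powers of 2.
So 11^550 ≡ 45 · 83 · 315 · 121 ≡ 410 (mod 551).
Since 410 ≠ 1, base 11 is a Fermat witness: 551 is composite.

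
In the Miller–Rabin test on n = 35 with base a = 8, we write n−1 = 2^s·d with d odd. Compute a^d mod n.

35 − 1 = 34 = 2^1 · 17, so d = 17.
8^1 ≡ 8 (mod 35)
8^2 ≡ 8^2 = 64 ≡ 29 (mod 35)
8^4 ≡ 29^2 = 841 ≡ 1 (mod 35)
8^8 ≡ 1^2 = 1 ≡ 1 (mod 35)
8^16 ≡ 1^2 = 1 ≡ 1 (mod 35)
17 = 16 + 1 in binary powers of 2.
So 8^17 ≡ 1 · 8 ≡ 8 (mod 35).
Squaring chain: 8; never reaches −1, so base 8 is a Miller–Rabin witness that 35 is composite.

8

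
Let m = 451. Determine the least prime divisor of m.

11

451 is odd.
Digit sum 10, not divisible by 3.
Ends in 1: not divisible by 5.
7: 451 = 7·64 + 3
11: 451 = 11·41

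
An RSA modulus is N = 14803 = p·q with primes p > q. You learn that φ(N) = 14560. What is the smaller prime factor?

φ(n) = (p−1)(q−1) = n − (p+q) + 1, so p + q = 14803 − 14560 + 1 = 244.
p and q are the roots of t² − 244t + 14803 = 0.
Discriminant: 244² − 4·14803 = 59536 − 59212 = 324; √324 = 18.
q = (244 − 18)/2 = 113, p = (244 + 18)/2 = 131.
Check: 113 · 131 = 14803.

113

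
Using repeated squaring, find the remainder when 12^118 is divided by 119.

2

12^1 ≡ 12 (mod 119)
12^2 ≡ 12^2 = 144 ≡ 25 (mod 119)
12^4 ≡ 25^2 = 625 ≡ 30 (mod 119)
12^8 ≡ 30^2 = 900 ≡ 67 (mod 119)
12^16 ≡ 67^2 = 4489 ≡ 86 (mod 119)
12^32 ≡ 86^2 = 7396 ≡ 18 (mod 119)
12^64 ≡ 18^2 = 324 ≡ 86 (mod 119)
118 = 64 + 32 + 16 + 4 + 2 in binary powers of 2.
So 12^118 ≡ 86 · 18 · 86 · 30 · 25 ≡ 2 (mod 119).
Since 2 ≠ 1, base 12 is a Fermat witness: 119 is composite.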